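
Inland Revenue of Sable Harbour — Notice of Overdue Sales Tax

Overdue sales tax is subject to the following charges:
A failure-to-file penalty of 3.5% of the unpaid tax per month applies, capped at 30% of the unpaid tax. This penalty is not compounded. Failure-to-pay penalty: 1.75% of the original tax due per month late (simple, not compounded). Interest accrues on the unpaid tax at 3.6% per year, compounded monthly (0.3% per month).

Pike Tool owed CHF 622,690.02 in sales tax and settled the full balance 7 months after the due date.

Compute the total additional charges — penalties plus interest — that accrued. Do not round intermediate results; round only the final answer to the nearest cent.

CHF 242,033.35

Failure-to-file: 7 × 3.5% × CHF 622,690.02 = CHF 152,559.05… (under the 30% cap)
Failure-to-pay penalty = 1.75% × CHF 622,690.02 × 7 mo = CHF 76,279.53…
Interest: CHF 622,690.02 × ((1 + 0.003)^7 − 1) = CHF 622,690.02 × 0.0211899… = CHF 13,194.7690…
Penalties + interest = CHF 228,838.5824… + CHF 13,194.7690… = CHF 242,033.35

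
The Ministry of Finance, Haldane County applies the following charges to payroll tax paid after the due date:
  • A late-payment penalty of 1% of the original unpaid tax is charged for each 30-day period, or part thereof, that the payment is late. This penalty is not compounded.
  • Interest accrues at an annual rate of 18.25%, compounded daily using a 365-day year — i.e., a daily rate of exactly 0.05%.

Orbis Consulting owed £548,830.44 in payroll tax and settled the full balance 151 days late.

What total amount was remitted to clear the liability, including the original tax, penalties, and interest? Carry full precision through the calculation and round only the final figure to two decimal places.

£624,790.15

Penalty periods: ⌈151/30⌉ = 6; penalty = 6 × 1% × £548,830.44 = £32,929.83…
Interest: £548,830.44 × ((1 + 0.0005)^151 − 1) = £548,830.44 × 0.07840288… = £43,029.8868…
Total = £548,830.44 + £32,929.8264 + £43,029.8868… = £624,790.15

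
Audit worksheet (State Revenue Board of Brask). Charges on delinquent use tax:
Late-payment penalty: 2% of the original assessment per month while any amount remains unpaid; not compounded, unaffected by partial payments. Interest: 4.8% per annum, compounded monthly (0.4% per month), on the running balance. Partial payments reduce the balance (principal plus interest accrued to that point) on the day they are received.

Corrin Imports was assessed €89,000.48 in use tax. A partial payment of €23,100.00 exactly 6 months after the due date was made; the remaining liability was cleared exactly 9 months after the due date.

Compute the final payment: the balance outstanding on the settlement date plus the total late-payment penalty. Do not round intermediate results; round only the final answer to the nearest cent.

€84,898.02

Balance at month 6: €89,000.4800 × (1 + 0.004)^6 = €91,157.9659…
After €23,100.00 payment: €91,157.9659… − €23,100.00 = €68,057.9659…
Balance at month 9: €68,057.9659… × (1 + 0.004)^3 = €68,877.9326…
Penalty: 9 × 2% × €89,000.48 = €16,020.09…
Final settlement = outstanding balance + penalty = €68,877.9326… + €16,020.09… = €84,898.02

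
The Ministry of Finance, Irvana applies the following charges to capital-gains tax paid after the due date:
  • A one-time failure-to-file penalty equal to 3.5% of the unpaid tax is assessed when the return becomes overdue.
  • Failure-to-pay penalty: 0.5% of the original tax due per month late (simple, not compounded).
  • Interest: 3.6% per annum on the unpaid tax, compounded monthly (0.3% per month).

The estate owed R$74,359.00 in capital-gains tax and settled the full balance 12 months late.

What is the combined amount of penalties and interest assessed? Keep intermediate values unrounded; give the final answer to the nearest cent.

R$9,785.64

Failure-to-file penalty: 3.5% × R$74,359.00 = R$2,602.57…
Failure-to-pay penalty = 0.5% × R$74,359.00 × 12 mo = R$4,461.54
Interest: R$74,359.00 × ((1 + 0.003)^12 − 1) = R$74,359.00 × 0.0366000… = R$2,721.5379…
Penalties + interest = R$7,064.1050 + R$2,721.5379… = R$9,785.64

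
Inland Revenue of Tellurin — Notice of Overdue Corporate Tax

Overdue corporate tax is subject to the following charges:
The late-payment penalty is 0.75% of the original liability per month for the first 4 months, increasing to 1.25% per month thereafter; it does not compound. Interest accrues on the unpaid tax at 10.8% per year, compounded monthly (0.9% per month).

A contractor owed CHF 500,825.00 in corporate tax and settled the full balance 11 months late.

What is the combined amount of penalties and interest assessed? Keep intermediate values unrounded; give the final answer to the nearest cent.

CHF 110,721.13

Penalty, months 1–4: 4 × 0.75% × CHF 500,825.00 = CHF 15,024.75
Penalty, months 5–11: 7 × 1.25% × CHF 500,825.00 = CHF 43,822.19…
Interest: CHF 500,825.00 × ((1 + 0.009)^11 − 1) = CHF 500,825.00 × 0.1035775… = CHF 51,874.1902…
Penalties + interest = CHF 58,846.9375 + CHF 51,874.1902… = CHF 110,721.13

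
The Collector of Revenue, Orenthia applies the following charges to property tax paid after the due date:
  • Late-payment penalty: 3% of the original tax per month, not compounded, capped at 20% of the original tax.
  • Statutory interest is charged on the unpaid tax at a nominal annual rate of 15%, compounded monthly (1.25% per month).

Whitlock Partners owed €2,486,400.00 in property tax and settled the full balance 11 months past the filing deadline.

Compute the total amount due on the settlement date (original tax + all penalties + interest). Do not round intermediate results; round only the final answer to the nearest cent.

€3,347,749.17

Penalty (uncapped): 11 × 3% × €2,486,400.00 = €820,512.00; cap = 20% × €2,486,400.00 = €497,280.00 → penalty = €497,280.00
Interest: €2,486,400.00 × ((1 + 0.0125)^11 − 1) = €2,486,400.00 × 0.1464242… = €364,069.1683…
Total = €2,486,400.00 + €497,280.0000 + €364,069.1683… = €3,347,749.17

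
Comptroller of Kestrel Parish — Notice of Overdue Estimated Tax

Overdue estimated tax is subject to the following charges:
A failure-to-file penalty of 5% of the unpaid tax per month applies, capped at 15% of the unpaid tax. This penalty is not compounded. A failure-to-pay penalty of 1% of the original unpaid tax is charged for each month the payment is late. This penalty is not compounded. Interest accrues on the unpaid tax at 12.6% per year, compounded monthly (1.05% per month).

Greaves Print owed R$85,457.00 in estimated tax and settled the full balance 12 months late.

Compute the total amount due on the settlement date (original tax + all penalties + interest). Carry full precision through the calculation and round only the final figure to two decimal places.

R$119,942.09

Failure-to-file: 12 × 5% × R$85,457.00 = R$51,274.20, capped at 15% × R$85,457.00 = R$12,818.55
Failure-to-pay penalty: 12 × 1% × R$85,457.00 = R$10,254.84
Interest: R$85,457.00 × ((1 + 0.0105)^12 − 1) = R$85,457.00 × 0.1335373… = R$11,411.6968…
Total = R$85,457.00 + R$23,073.3900 + R$11,411.6968… = R$119,942.09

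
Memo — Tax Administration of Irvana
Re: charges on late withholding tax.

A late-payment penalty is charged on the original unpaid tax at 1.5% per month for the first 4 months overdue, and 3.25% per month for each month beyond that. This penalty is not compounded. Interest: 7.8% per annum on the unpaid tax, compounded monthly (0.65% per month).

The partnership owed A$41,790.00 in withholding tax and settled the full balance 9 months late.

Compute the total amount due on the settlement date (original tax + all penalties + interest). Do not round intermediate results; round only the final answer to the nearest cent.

A$53,597.53

Penalty, months 1–4: 4 × 1.5% × A$41,790.00 = A$2,507.40
Penalty, months 5–9: 5 × 3.25% × A$41,790.00 = A$6,790.88…
Interest: A$41,790.00 × ((1 + 0.0065)^9 − 1) = A$41,790.00 × 0.0600443… = A$2,509.2511…
Total = A$41,790.00 + A$9,298.2750 + A$2,509.2511… = A$53,597.53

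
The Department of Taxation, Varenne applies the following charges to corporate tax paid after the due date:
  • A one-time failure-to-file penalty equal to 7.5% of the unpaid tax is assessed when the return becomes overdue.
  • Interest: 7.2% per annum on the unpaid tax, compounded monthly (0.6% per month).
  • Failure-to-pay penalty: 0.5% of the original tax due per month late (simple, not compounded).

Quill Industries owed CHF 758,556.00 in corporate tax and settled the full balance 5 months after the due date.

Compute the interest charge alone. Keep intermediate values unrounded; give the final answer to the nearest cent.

Interest: CHF 758,556.00 × ((1 + 0.006)^5 − 1) = CHF 758,556.00 × 0.0303622… = CHF 23,031.4036…

CHF 23,031.40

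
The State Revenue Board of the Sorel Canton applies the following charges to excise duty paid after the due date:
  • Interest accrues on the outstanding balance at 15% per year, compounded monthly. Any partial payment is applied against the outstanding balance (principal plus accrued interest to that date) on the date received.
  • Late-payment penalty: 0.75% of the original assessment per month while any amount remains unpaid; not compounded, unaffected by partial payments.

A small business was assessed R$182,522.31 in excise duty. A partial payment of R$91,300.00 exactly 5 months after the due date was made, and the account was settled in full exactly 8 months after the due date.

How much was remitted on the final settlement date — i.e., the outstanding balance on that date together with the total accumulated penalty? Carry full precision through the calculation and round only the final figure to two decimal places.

Monthly rate = 15% ÷ 12 = 1.25%
Balance at month 5: R$182,522.3100 × (1 + 0.0125)^5 = R$194,218.7327…
After R$91,300.00 payment: R$194,218.7327… − R$91,300.00 = R$102,918.7327…
Balance at month 8: R$102,918.7327… × (1 + 0.0125)^3 = R$106,826.6294…
Penalty: 8 × 0.75% × R$182,522.31 = R$10,951.34…
Final settlement = outstanding balance + penalty = R$106,826.6294… + R$10,951.34… = R$117,777.97

R$117,777.97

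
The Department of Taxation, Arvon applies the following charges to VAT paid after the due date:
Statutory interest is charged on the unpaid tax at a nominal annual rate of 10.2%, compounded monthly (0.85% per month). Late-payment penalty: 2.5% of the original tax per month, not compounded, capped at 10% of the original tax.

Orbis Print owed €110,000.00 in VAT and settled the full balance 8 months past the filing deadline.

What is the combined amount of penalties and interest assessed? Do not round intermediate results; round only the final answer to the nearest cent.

Penalty (uncapped): 8 × 2.5% × €110,000.00 = €22,000.00; cap = 10% × €110,000.00 = €11,000.00 → penalty = €11,000.00
Interest: €110,000.00 × ((1 + 0.0085)^8 − 1) = €110,000.00 × 0.0700578… = €7,706.3535…
Penalties + interest = €11,000.0000 + €7,706.3535… = €18,706.35

€18,706.35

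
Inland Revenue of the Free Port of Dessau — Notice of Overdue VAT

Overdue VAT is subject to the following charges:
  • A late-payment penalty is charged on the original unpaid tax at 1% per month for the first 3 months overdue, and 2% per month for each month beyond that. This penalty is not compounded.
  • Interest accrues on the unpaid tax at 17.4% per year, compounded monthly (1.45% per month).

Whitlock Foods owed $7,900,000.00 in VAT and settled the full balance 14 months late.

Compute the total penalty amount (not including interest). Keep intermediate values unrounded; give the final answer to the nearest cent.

Penalty, months 1–3: 3 × 1% × $7,900,000.00 = $237,000.00
Penalty, months 4–14: 11 × 2% × $7,900,000.00 = $1,738,000.00
Total penalty = $237,000.00 + $1,738,000.00 = $1,975,000.00

$1,975,000.00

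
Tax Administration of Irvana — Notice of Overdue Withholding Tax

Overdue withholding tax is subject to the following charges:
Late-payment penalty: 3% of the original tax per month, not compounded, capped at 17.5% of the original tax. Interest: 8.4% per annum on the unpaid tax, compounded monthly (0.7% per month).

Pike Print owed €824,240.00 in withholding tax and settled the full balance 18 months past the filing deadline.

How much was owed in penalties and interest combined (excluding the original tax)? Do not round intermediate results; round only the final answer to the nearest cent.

Penalty (uncapped): 18 × 3% × €824,240.00 = €445,089.60; cap = 17.5% × €824,240.00 = €144,242.00 → penalty = €144,242.00
Interest: €824,240.00 × ((1 + 0.007)^18 − 1) = €824,240.00 × 0.1337844… = €110,270.4384…
Penalties + interest = €144,242.0000 + €110,270.4384… = €254,512.44

€254,512.44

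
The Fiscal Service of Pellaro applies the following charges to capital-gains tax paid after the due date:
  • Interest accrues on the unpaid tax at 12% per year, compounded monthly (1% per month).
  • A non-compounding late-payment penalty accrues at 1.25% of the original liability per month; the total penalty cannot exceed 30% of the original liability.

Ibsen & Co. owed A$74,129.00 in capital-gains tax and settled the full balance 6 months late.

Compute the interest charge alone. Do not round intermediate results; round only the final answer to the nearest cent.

A$4,560.43

Interest: A$74,129.00 × ((1 + 0.01)^6 − 1) = A$74,129.00 × 0.0615202… = A$4,560.4272…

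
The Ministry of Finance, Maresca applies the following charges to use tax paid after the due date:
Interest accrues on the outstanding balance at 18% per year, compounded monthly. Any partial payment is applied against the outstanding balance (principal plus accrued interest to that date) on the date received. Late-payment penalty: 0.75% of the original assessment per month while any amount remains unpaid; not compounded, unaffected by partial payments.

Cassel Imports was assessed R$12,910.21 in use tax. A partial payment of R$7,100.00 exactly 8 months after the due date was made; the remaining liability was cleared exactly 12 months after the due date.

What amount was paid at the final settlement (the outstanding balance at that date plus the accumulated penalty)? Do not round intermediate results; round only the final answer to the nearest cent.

R$9,061.92

Monthly rate = 18% ÷ 12 = 1.5%
Balance at month 8: R$12,910.2100 × (1 + 0.015)^8 = R$14,543.2559…
After R$7,100.00 payment: R$14,543.2559… − R$7,100.00 = R$7,443.2559…
Balance at month 12: R$7,443.2559… × (1 + 0.015)^4 = R$7,900.0005…
Penalty: 12 × 0.75% × R$12,910.21 = R$1,161.92…
Final settlement = outstanding balance + penalty = R$7,900.0005… + R$1,161.92… = R$9,061.92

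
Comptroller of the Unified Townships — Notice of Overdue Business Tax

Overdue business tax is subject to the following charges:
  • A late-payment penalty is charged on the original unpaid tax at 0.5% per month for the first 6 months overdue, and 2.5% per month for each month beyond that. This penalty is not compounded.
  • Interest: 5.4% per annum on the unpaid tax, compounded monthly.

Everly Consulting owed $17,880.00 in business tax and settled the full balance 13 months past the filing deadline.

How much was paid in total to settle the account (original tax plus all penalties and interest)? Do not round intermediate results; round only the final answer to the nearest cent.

$22,620.09

Penalty, months 1–6: 6 × 0.5% × $17,880.00 = $536.40
Penalty, months 7–13: 7 × 2.5% × $17,880.00 = $3,129.00
Interest (5.4%/yr ÷ 12 = 0.45%/month): $17,880.00 × ((1 + 0.0045)^13 − 1) = $1,074.6927…
Total = $17,880.00 + $3,665.4000 + $1,074.6927… = $22,620.09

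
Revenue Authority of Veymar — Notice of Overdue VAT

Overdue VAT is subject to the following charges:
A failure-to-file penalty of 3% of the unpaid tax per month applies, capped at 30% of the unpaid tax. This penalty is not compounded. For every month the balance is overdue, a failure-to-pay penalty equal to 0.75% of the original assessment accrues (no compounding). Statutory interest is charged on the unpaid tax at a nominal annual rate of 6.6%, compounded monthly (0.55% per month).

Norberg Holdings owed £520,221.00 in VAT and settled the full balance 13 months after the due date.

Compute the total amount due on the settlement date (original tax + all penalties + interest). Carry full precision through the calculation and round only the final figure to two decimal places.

Failure-to-file: 13 × 3% × £520,221.00 = £202,886.19, capped at 30% × £520,221.00 = £156,066.30
Failure-to-pay penalty: 13 × 0.75% × £520,221.00 = £50,721.55…
Interest: £520,221.00 × ((1 + 0.0055)^13 − 1) = £520,221.00 × 0.0739077… = £38,448.3605…
Total = £520,221.00 + £206,787.8475 + £38,448.3605… = £765,457.21

£765,457.21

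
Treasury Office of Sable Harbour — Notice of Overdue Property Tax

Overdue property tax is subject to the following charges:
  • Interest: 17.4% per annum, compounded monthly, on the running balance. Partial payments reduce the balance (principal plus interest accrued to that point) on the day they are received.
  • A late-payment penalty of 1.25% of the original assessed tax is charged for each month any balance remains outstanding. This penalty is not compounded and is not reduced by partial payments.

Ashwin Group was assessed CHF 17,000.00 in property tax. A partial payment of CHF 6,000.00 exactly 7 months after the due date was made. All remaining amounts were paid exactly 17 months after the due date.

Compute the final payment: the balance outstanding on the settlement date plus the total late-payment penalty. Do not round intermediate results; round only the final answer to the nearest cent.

Monthly rate = 17.4% ÷ 12 = 1.45%
Balance at month 7: CHF 17,000.0000 × (1 + 0.0145)^7 = CHF 18,802.3997…
After CHF 6,000.00 payment: CHF 18,802.3997… − CHF 6,000.00 = CHF 12,802.3997…
Balance at month 17: CHF 12,802.3997… × (1 + 0.0145)^10 = CHF 14,784.6789…
Penalty: 17 × 1.25% × CHF 17,000.00 = CHF 3,612.50
Final settlement = outstanding balance + penalty = CHF 14,784.6789… + CHF 3,612.50 = CHF 18,397.18

CHF 18,397.18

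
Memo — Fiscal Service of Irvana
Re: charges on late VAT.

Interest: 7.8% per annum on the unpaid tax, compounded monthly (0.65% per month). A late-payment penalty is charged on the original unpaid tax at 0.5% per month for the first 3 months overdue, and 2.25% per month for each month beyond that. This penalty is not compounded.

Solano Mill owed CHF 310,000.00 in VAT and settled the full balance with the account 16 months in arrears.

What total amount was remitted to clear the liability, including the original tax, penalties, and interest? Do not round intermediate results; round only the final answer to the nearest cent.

Penalty, months 1–3: 3 × 0.5% × CHF 310,000.00 = CHF 4,650.00
Penalty, months 4–16: 13 × 2.25% × CHF 310,000.00 = CHF 90,675.00
Interest: CHF 310,000.00 × ((1 + 0.0065)^16 − 1) = CHF 310,000.00 × 0.1092271… = CHF 33,860.3979…
Total = CHF 310,000.00 + CHF 95,325.0000 + CHF 33,860.3979… = CHF 439,185.40

CHF 439,185.40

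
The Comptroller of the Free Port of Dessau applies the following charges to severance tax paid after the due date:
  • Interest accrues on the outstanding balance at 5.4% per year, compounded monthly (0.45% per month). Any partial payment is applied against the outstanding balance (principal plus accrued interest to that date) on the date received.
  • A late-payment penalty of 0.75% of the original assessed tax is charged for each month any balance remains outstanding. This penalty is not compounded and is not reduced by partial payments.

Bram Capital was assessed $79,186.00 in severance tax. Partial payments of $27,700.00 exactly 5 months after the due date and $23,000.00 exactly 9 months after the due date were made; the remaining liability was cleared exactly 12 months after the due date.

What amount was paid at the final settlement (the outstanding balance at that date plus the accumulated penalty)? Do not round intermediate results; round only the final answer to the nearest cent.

$38,799.90

Balance at month 5: $79,186.0000 × (1 + 0.0045)^5 = $80,983.7925…
After $27,700.00 payment: $80,983.7925… − $27,700.00 = $53,283.7925…
Balance at month 9: $53,283.7925… × (1 + 0.0045)^4 = $54,249.3942…
After $23,000.00 payment: $54,249.3942… − $23,000.00 = $31,249.3942…
Balance at month 12: $31,249.3942… × (1 + 0.0045)^3 = $31,673.1622…
Penalty: 12 × 0.75% × $79,186.00 = $7,126.74
Final settlement = outstanding balance + penalty = $31,673.1622… + $7,126.74 = $38,799.90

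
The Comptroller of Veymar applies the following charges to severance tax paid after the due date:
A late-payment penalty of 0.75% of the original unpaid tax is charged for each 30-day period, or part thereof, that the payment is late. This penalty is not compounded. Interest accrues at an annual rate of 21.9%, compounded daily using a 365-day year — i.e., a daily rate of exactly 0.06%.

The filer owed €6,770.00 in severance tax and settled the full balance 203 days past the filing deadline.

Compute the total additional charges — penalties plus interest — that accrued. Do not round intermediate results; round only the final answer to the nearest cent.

Penalty periods: ⌈203/30⌉ = 7; penalty = 7 × 0.75% × €6,770.00 = €355.43…
Interest: €6,770.00 × ((1 + 0.0006)^203 − 1) = €6,770.00 × 0.12948692… = €876.6264…
Penalties + interest = €355.4250 + €876.6264… = €1,232.05

€1,232.05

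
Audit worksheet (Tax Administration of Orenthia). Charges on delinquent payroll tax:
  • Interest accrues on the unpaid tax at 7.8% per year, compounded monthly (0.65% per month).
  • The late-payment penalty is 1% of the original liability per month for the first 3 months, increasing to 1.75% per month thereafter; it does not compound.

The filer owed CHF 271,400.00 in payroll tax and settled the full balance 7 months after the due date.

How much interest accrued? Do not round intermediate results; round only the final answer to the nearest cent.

Interest: CHF 271,400.00 × ((1 + 0.0065)^7 − 1) = CHF 271,400.00 × 0.0463969… = CHF 12,592.1253…

CHF 12,592.13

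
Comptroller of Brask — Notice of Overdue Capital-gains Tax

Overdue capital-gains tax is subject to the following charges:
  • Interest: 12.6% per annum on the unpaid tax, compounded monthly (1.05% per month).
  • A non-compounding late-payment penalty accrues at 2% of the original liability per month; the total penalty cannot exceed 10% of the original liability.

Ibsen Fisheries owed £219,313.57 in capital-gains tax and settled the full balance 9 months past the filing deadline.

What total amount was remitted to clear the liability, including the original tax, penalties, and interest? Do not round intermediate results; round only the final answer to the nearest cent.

Penalty (uncapped): 9 × 2% × £219,313.57 = £39,476.44…; cap = 10% × £219,313.57 = £21,931.36… → penalty = £21,931.36…
Interest: £219,313.57 × ((1 + 0.0105)^9 − 1) = £219,313.57 × 0.0985678… = £21,617.2535…
Total = £219,313.57 + £21,931.3570 + £21,617.2535… = £262,862.18

£262,862.18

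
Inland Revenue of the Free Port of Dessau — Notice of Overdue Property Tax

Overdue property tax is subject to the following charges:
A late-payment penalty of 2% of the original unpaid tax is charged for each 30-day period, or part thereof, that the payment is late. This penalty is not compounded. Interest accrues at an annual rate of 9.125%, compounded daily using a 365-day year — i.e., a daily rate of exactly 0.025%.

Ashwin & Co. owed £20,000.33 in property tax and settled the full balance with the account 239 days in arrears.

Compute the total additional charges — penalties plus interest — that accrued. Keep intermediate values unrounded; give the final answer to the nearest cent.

Penalty periods: ⌈239/30⌉ = 8; penalty = 8 × 2% × £20,000.33 = £3,200.05…
Interest: £20,000.33 × ((1 + 0.00025)^239 − 1) = £20,000.33 × 0.06156319… = £1,231.2842…
Penalties + interest = £3,200.0528 + £1,231.2842… = £4,431.34

£4,431.34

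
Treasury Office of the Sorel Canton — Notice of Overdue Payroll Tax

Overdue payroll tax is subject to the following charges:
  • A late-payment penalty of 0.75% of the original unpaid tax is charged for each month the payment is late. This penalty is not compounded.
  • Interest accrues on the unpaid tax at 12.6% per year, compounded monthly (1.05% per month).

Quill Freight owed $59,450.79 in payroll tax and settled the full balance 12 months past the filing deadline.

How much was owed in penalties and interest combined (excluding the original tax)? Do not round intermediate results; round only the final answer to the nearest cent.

Late-payment penalty = 0.75% × $59,450.79 × 12 mo = $5,350.57…
Interest: $59,450.79 × ((1 + 0.0105)^12 − 1) = $59,450.79 × 0.1335373… = $7,938.8978…
Penalties + interest = $5,350.5711 + $7,938.8978… = $13,289.47

$13,289.47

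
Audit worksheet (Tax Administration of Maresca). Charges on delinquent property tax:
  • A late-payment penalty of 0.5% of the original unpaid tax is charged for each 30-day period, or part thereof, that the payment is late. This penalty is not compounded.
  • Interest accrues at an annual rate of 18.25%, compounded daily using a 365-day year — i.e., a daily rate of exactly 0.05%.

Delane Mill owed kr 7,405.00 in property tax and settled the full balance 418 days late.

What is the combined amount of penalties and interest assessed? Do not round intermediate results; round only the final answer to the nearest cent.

Penalty periods: ⌈418/30⌉ = 14; penalty = 14 × 0.5% × kr 7,405.00 = kr 518.35
Interest: kr 7,405.00 × ((1 + 0.0005)^418 − 1) = kr 7,405.00 × 0.23238063… = kr 1,720.7785…
Penalties + interest = kr 518.3500 + kr 1,720.7785… = kr 2,239.13

kr 2,239.13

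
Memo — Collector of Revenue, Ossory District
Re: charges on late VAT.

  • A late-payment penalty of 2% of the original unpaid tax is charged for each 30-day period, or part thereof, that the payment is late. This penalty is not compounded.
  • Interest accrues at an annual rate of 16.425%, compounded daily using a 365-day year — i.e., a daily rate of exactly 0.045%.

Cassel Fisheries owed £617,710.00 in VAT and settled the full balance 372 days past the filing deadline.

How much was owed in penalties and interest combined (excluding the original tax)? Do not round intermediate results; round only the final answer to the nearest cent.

Penalty periods: ⌈372/30⌉ = 13; penalty = 13 × 2% × £617,710.00 = £160,604.60
Interest: £617,710.00 × ((1 + 0.00045)^372 − 1) = £617,710.00 × 0.18218255… = £112,535.9812…
Penalties + interest = £160,604.6000 + £112,535.9812… = £273,140.58

£273,140.58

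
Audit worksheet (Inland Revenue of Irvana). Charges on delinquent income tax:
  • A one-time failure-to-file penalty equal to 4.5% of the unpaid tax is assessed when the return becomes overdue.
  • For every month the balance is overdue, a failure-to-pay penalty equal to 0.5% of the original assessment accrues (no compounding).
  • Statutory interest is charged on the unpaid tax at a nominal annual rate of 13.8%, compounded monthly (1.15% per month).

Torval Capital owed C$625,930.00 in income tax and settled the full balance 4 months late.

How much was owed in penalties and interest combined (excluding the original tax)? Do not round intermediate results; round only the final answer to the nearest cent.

Failure-to-file penalty: 4.5% × C$625,930.00 = C$28,166.85
Failure-to-pay penalty: 4 × 0.5% × C$625,930.00 = C$12,518.60
Interest: C$625,930.00 × ((1 + 0.0115)^4 − 1) = C$625,930.00 × 0.0467996… = C$29,293.2742…
Penalties + interest = C$40,685.4500 + C$29,293.2742… = C$69,978.72

C$69,978.72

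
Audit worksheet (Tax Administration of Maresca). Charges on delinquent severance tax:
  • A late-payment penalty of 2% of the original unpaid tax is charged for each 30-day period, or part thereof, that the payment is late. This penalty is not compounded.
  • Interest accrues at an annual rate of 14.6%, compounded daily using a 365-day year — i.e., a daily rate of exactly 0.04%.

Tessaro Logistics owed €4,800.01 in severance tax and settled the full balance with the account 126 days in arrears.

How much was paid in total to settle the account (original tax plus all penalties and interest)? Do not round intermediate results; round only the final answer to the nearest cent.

€5,528.08

Penalty periods: ⌈126/30⌉ = 5; penalty = 5 × 2% × €4,800.01 = €480.00…
Interest: €4,800.01 × ((1 + 0.0004)^126 − 1) = €4,800.01 × 0.05168109… = €248.0698…
Total = €4,800.01 + €480.0010 + €248.0698… = €5,528.08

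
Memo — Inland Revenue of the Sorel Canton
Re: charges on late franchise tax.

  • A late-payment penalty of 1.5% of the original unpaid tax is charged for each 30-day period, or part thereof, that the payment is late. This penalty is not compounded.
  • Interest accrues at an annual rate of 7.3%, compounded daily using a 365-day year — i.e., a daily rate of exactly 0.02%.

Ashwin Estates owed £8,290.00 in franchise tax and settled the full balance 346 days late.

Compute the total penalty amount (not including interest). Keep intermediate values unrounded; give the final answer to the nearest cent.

Penalty periods: ⌈346/30⌉ = 12; penalty = 12 × 1.5% × £8,290.00 = £1,492.20

£1,492.20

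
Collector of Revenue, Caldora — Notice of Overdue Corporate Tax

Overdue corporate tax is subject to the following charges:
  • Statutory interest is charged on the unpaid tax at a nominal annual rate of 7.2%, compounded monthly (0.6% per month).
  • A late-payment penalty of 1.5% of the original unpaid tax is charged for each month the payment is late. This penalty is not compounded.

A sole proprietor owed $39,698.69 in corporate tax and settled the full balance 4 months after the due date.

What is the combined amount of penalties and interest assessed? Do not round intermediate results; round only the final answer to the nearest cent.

$3,343.30

Late-payment penalty = 1.5% × $39,698.69 × 4 mo = $2,381.92…
Interest: $39,698.69 × ((1 + 0.006)^4 − 1) = $39,698.69 × 0.0242169… = $961.3778…
Penalties + interest = $2,381.9214 + $961.3778… = $3,343.30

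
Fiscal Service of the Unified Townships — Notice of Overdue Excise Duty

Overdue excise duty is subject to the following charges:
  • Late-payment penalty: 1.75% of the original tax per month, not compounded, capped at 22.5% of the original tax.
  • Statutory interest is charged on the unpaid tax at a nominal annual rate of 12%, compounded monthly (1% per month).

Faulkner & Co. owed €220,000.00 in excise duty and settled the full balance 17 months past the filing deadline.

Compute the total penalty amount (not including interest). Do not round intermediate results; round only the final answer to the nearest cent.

Penalty (uncapped): 17 × 1.75% × €220,000.00 = €65,450.00; cap = 22.5% × €220,000.00 = €49,500.00 → penalty = €49,500.00

€49,500.00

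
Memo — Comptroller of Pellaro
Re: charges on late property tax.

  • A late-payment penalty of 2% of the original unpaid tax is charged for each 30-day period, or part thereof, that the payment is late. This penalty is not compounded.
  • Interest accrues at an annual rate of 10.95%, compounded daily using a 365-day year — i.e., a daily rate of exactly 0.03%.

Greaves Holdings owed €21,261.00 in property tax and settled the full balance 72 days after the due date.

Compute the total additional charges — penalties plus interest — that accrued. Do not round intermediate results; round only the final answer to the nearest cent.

Penalty periods: ⌈72/30⌉ = 3; penalty = 3 × 2% × €21,261.00 = €1,275.66
Interest: €21,261.00 × ((1 + 0.0003)^72 − 1) = €21,261.00 × 0.02183166… = €464.1629…
Penalties + interest = €1,275.6600 + €464.1629… = €1,739.82

€1,739.82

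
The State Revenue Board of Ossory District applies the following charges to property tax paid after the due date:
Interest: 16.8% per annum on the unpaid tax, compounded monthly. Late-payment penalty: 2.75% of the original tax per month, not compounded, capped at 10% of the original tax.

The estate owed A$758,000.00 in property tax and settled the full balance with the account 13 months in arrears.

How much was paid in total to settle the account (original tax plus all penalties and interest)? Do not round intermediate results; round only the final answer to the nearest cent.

A$983,960.53

Penalty (uncapped): 13 × 2.75% × A$758,000.00 = A$270,985.00; cap = 10% × A$758,000.00 = A$75,800.00 → penalty = A$75,800.00
Interest (16.8%/yr ÷ 12 = 1.4%/month): A$758,000.00 × ((1 + 0.014)^13 − 1) = A$150,160.5252…
Total = A$758,000.00 + A$75,800.0000 + A$150,160.5252… = A$983,960.53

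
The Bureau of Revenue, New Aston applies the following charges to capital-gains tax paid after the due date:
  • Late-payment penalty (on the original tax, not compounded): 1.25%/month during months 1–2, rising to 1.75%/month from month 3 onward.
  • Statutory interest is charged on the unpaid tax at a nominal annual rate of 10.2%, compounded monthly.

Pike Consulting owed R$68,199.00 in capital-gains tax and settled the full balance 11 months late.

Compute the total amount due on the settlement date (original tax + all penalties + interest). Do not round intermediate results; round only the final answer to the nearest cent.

Penalty, months 1–2: 2 × 1.25% × R$68,199.00 = R$1,704.98…
Penalty, months 3–11: 9 × 1.75% × R$68,199.00 = R$10,741.34…
Interest (10.2%/yr ÷ 12 = 0.85%/month): R$68,199.00 × ((1 + 0.0085)^11 − 1) = R$6,654.6418…
Total = R$68,199.00 + R$12,446.3175 + R$6,654.6418… = R$87,299.96

R$87,299.96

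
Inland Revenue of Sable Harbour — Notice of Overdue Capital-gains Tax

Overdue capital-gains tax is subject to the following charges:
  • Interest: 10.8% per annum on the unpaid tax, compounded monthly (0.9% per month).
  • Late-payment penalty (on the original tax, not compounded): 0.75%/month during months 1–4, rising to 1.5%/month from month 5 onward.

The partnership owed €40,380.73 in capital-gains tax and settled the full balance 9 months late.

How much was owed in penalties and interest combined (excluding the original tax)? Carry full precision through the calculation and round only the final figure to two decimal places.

Penalty, months 1–4: 4 × 0.75% × €40,380.73 = €1,211.42…
Penalty, months 5–9: 5 × 1.5% × €40,380.73 = €3,028.55…
Interest: €40,380.73 × ((1 + 0.009)^9 − 1) = €40,380.73 × 0.0839781… = €3,391.0958…
Penalties + interest = €4,239.9767… + €3,391.0958… = €7,631.07

€7,631.07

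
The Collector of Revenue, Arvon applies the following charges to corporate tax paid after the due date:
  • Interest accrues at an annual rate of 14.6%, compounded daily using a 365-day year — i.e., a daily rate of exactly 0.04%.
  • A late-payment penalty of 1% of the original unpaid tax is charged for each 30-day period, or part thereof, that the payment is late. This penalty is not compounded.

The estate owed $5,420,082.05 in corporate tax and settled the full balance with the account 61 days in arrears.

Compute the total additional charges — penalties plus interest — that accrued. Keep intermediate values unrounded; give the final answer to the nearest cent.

$296,452.02

Penalty periods: ⌈61/30⌉ = 3; penalty = 3 × 1% × $5,420,082.05 = $162,602.46…
Interest: $5,420,082.05 × ((1 + 0.0004)^61 − 1) = $5,420,082.05 × 0.02469512… = $133,849.5592…
Penalties + interest = $162,602.4615 + $133,849.5592… = $296,452.02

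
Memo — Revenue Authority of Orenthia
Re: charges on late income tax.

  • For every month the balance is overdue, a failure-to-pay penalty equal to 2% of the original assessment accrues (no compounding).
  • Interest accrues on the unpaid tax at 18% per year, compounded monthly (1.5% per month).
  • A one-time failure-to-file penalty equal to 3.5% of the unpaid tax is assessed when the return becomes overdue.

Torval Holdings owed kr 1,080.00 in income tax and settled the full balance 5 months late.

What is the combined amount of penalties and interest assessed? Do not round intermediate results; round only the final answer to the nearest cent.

kr 229.27

Failure-to-file penalty: 3.5% × kr 1,080.00 = kr 37.80
Failure-to-pay penalty: 5 × 2% × kr 1,080.00 = kr 108.00
Interest: kr 1,080.00 × ((1 + 0.015)^5 − 1) = kr 1,080.00 × 0.0772840… = kr 83.4667…
Penalties + interest = kr 145.8000 + kr 83.4667… = kr 229.27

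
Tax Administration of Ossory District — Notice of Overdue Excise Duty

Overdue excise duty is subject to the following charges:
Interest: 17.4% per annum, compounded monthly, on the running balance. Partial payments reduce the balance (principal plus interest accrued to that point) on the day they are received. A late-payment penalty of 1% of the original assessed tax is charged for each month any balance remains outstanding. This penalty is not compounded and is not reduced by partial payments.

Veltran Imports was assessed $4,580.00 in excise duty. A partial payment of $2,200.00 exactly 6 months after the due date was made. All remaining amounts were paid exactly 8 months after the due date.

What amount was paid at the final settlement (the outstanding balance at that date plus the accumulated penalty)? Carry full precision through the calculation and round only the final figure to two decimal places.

$3,241.18

Monthly rate = 17.4% ÷ 12 = 1.45%
Balance at month 6: $4,580.0000 × (1 + 0.0145)^6 = $4,993.1865…
After $2,200.00 payment: $4,993.1865… − $2,200.00 = $2,793.1865…
Balance at month 8: $2,793.1865… × (1 + 0.0145)^2 = $2,874.7762…
Penalty: 8 × 1% × $4,580.00 = $366.40
Final settlement = outstanding balance + penalty = $2,874.7762… + $366.40 = $3,241.18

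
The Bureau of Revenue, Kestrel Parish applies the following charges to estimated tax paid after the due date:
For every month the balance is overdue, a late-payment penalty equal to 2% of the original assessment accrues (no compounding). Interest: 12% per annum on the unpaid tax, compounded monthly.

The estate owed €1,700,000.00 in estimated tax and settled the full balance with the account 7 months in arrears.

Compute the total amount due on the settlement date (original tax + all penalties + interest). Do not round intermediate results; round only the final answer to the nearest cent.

Late-payment penalty: 7 × 2% × €1,700,000.00 = €238,000.00
Interest (12%/yr ÷ 12 = 1%/month): €1,700,000.00 × ((1 + 0.01)^7 − 1) = €122,630.0986…
Total = €1,700,000.00 + €238,000.0000 + €122,630.0986… = €2,060,630.10

€2,060,630.10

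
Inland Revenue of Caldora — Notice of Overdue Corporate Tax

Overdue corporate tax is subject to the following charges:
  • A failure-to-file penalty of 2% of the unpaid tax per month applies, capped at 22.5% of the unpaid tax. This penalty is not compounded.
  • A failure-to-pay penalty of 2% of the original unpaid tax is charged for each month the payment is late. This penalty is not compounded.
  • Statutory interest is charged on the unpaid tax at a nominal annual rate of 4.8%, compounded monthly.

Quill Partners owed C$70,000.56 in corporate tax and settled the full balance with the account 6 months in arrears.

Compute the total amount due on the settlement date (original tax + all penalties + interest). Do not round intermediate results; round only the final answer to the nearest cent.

Failure-to-file: 6 × 2% × C$70,000.56 = C$8,400.07… (under the 22.5% cap)
Failure-to-pay penalty: 6 × 2% × C$70,000.56 = C$8,400.07…
Interest (4.8%/yr ÷ 12 = 0.4%/month): C$70,000.56 × ((1 + 0.004)^6 − 1) = C$1,696.9034…
Total = C$70,000.56 + C$16,800.1344 + C$1,696.9034… = C$88,497.60

C$88,497.60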